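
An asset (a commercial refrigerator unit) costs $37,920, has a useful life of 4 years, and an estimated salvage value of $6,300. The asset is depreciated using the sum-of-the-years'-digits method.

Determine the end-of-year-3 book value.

$9,462

Depreciable base = $37,920 − $6,300 = $31,620.
Sum of the years' digits = 4+3+2+1 = 10.
Year 1: $31,620 × 4/10 = $12,648. Book value $25,272.
Year 2: $31,620 × 3/10 = $9,486. Book value $15,786.
Year 3: $31,620 × 2/10 = $6,324. Book value $9,462.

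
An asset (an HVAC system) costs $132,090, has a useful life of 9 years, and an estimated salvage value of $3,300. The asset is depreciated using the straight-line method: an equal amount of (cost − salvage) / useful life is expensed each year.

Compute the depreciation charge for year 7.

$14,310

Depreciable base = $132,090 − $3,300 = $128,790.
Annual expense = $128,790 / 9 = $14,310.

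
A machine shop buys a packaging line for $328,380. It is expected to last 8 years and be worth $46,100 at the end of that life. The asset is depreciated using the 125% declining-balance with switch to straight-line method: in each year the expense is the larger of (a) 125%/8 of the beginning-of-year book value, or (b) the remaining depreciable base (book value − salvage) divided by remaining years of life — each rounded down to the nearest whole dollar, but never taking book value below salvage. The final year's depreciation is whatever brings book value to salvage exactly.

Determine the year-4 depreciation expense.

Depreciable base = $328,380 − $46,100 = $282,280.
Year 1: DB = ⌊$328,380 × 125%/8⌋ = $51,309; SL = ⌊$282,280/8⌋ = $35,285 → take DB $51,309. Book value $277,071.
Year 2: DB = ⌊$277,071 × 125%/8⌋ = $43,292; SL = ⌊$230,971/7⌋ = $32,995 → take DB $43,292. Book value $233,779.
Year 3: DB = ⌊$233,779 × 125%/8⌋ = $36,527; SL = ⌊$187,679/6⌋ = $31,279 → take DB $36,527. Book value $197,252.
Year 4: DB = ⌊$197,252 × 125%/8⌋ = $30,820; SL = ⌊$151,152/5⌋ = $30,230 → take DB $30,820. Book value $166,432.

$30,820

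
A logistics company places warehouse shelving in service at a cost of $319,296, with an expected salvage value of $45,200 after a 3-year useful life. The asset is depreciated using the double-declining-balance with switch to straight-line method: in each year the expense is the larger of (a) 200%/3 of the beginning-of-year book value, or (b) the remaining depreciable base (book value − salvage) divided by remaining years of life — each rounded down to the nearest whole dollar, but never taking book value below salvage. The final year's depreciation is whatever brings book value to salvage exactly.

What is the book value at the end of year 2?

$45,200

Depreciable base = $319,296 − $45,200 = $274,096.
Year 1: DB = ⌊$319,296 × 200%/3⌋ = $212,864; SL = ⌊$274,096/3⌋ = $91,365 → take DB $212,864. Book value $106,432.
Year 2: DB = ⌊$106,432 × 200%/3⌋ = $70,954; SL = ⌊$61,232/2⌋ = $30,616 → take DB $70,954, capped at $61,232. Book value $45,200.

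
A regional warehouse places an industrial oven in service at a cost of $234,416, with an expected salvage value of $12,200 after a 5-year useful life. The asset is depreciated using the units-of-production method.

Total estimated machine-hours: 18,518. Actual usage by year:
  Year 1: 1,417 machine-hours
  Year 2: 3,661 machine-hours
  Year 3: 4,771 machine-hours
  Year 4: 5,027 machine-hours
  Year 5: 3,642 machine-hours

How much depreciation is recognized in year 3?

$57,252

Depreciable base = $234,416 − $12,200 = $222,216.
Rate = $222,216 / 18,518 machine-hours = $12 per machine-hour.
Year 1: 1,417 × $12 = $17,004. Book value $217,412.
Year 2: 3,661 × $12 = $43,932. Book value $173,480.
Year 3: 4,771 × $12 = $57,252. Book value $116,228.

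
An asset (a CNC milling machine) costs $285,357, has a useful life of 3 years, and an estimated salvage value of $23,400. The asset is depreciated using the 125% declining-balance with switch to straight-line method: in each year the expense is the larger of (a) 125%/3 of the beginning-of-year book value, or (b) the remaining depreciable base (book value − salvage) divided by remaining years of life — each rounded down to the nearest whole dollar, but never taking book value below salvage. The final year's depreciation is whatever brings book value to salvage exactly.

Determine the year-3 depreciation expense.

$71,530

Depreciable base = $285,357 − $23,400 = $261,957.
Year 1: DB = ⌊$285,357 × 125%/3⌋ = $118,898; SL = ⌊$261,957/3⌋ = $87,319 → take DB $118,898. Book value $166,459.
Year 2: DB = ⌊$166,459 × 125%/3⌋ = $69,357; SL = ⌊$143,059/2⌋ = $71,529 → take SL $71,529. Book value $94,930.
Year 3 (final): $94,930 − $23,400 = $71,530. Book value $23,400.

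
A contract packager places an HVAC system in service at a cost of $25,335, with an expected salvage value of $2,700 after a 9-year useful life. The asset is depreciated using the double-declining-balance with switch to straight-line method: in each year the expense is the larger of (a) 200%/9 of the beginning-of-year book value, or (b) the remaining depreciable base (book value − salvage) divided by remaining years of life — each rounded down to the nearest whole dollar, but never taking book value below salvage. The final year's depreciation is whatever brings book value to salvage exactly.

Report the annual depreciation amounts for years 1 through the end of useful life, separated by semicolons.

Depreciable base = $25,335 − $2,700 = $22,635.
Year 1: DB = ⌊$25,335 × 200%/9⌋ = $5,630; SL = ⌊$22,635/9⌋ = $2,515 → take DB $5,630. Book value $19,705.
Year 2: DB = ⌊$19,705 × 200%/9⌋ = $4,378; SL = ⌊$17,005/8⌋ = $2,125 → take DB $4,378. Book value $15,327.
Year 3: DB = ⌊$15,327 × 200%/9⌋ = $3,406; SL = ⌊$12,627/7⌋ = $1,803 → take DB $3,406. Book value $11,921.
Year 4: DB = ⌊$11,921 × 200%/9⌋ = $2,649; SL = ⌊$9,221/6⌋ = $1,536 → take DB $2,649. Book value $9,272.
Year 5: DB = ⌊$9,272 × 200%/9⌋ = $2,060; SL = ⌊$6,572/5⌋ = $1,314 → take DB $2,060. Book value $7,212.
Year 6: DB = ⌊$7,212 × 200%/9⌋ = $1,602; SL = ⌊$4,512/4⌋ = $1,128 → take DB $1,602. Book value $5,610.
Year 7: DB = ⌊$5,610 × 200%/9⌋ = $1,246; SL = ⌊$2,910/3⌋ = $970 → take DB $1,246. Book value $4,364.
Year 8: DB = ⌊$4,364 × 200%/9⌋ = $969; SL = ⌊$1,664/2⌋ = $832 → take DB $969. Book value $3,395.
Year 9 (final): $3,395 − $2,700 = $695. Book value $2,700.

$5,630; $4,378; $3,406; $2,649; $2,060; $1,602; $1,246; $969; $695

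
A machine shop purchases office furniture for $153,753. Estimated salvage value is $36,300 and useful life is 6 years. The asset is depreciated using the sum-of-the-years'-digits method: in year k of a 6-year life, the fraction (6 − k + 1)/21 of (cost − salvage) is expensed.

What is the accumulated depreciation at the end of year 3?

$83,895

Depreciable base = $153,753 − $36,300 = $117,453.
Sum of the years' digits = 6+5+4+3+2+1 = 21.
Year 1: $117,453 × 6/21 = $33,558. Book value $120,195.
Year 2: $117,453 × 5/21 = $27,965. Book value $92,230.
Year 3: $117,453 × 4/21 = $22,372. Book value $69,858.
Accumulated through year 3 = $153,753 − $69,858 = $83,895.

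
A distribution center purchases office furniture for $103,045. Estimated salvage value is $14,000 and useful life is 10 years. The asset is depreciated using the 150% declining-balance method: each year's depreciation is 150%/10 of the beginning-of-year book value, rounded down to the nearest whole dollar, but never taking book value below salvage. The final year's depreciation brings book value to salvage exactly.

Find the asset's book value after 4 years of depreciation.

$53,792

Depreciable base = $103,045 − $14,000 = $89,045.
Year 1: ⌊$103,045 × 150%/10⌋ = $15,456. Book value $87,589.
Year 2: ⌊$87,589 × 150%/10⌋ = $13,138. Book value $74,451.
Year 3: ⌊$74,451 × 150%/10⌋ = $11,167. Book value $63,284.
Year 4: ⌊$63,284 × 150%/10⌋ = $9,492. Book value $53,792.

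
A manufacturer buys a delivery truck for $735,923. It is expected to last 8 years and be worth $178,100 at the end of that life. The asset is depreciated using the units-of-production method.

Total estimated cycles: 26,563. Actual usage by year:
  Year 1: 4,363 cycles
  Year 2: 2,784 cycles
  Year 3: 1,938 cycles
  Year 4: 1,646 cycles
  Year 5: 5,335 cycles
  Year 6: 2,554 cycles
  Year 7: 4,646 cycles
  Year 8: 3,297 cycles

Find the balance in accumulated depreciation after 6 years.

$391,020

Depreciable base = $735,923 − $178,100 = $557,823.
Rate = $557,823 / 26,563 cycles = $21 per cycle.
Year 1: 4,363 × $21 = $91,623. Book value $644,300.
Year 2: 2,784 × $21 = $58,464. Book value $585,836.
Year 3: 1,938 × $21 = $40,698. Book value $545,138.
Year 4: 1,646 × $21 = $34,566. Book value $510,572.
Year 5: 5,335 × $21 = $112,035. Book value $398,537.
Year 6: 2,554 × $21 = $53,634. Book value $344,903.
Accumulated through year 6 = $735,923 − $344,903 = $391,020.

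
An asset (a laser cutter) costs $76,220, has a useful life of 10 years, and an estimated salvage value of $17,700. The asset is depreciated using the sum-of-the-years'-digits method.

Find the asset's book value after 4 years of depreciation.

$40,044

Depreciable base = $76,220 − $17,700 = $58,520.
Sum of the years' digits = 10+9+8+7+6+5+4+3+2+1 = 55.
Year 1: $58,520 × 10/55 = $10,640. Book value $65,580.
Year 2: $58,520 × 9/55 = $9,576. Book value $56,004.
Year 3: $58,520 × 8/55 = $8,512. Book value $47,492.
Year 4: $58,520 × 7/55 = $7,448. Book value $40,044.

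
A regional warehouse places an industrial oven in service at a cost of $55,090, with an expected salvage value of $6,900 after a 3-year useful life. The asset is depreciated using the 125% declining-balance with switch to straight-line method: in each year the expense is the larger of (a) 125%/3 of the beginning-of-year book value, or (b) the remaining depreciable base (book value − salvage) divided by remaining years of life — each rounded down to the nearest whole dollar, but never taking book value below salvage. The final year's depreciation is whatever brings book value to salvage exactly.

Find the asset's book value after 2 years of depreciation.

$18,746

Depreciable base = $55,090 − $6,900 = $48,190.
Year 1: DB = ⌊$55,090 × 125%/3⌋ = $22,954; SL = ⌊$48,190/3⌋ = $16,063 → take DB $22,954. Book value $32,136.
Year 2: DB = ⌊$32,136 × 125%/3⌋ = $13,390; SL = ⌊$25,236/2⌋ = $12,618 → take DB $13,390. Book value $18,746.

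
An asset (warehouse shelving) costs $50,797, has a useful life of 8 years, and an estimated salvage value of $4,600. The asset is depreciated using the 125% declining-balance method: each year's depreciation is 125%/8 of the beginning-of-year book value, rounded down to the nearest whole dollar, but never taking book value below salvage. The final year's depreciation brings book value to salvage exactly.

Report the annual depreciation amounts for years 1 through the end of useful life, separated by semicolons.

$7,937; $6,696; $5,650; $4,767; $4,022; $3,394; $2,864; $10,867

Depreciable base = $50,797 − $4,600 = $46,197.
Year 1: ⌊$50,797 × 125%/8⌋ = $7,937. Book value $42,860.
Year 2: ⌊$42,860 × 125%/8⌋ = $6,696. Book value $36,164.
Year 3: ⌊$36,164 × 125%/8⌋ = $5,650. Book value $30,514.
Year 4: ⌊$30,514 × 125%/8⌋ = $4,767. Book value $25,747.
Year 5: ⌊$25,747 × 125%/8⌋ = $4,022. Book value $21,725.
Year 6: ⌊$21,725 × 125%/8⌋ = $3,394. Book value $18,331.
Year 7: ⌊$18,331 × 125%/8⌋ = $2,864. Book value $15,467.
Year 8 (final): $15,467 − $4,600 = $10,867. Book value $4,600.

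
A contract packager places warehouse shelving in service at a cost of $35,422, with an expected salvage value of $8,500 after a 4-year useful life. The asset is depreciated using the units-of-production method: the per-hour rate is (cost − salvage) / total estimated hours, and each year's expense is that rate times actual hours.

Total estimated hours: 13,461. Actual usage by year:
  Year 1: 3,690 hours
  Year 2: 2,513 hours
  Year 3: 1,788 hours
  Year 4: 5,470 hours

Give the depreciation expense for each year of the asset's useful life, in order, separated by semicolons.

Depreciable base = $35,422 − $8,500 = $26,922.
Rate = $26,922 / 13,461 hours = $2 per hour.
Year 1: 3,690 × $2 = $7,380. Book value $28,042.
Year 2: 2,513 × $2 = $5,026. Book value $23,016.
Year 3: 1,788 × $2 = $3,576. Book value $19,440.
Year 4: 5,470 × $2 = $10,940. Book value $8,500.

$7,380; $5,026; $3,576; $10,940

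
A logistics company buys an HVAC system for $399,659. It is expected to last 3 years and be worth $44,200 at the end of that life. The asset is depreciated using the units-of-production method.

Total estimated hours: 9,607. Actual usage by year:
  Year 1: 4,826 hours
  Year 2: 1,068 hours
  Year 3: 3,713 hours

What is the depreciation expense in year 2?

$39,516

Depreciable base = $399,659 − $44,200 = $355,459.
Rate = $355,459 / 9,607 hours = $37 per hour.
Year 1: 4,826 × $37 = $178,562. Book value $221,097.
Year 2: 1,068 × $37 = $39,516. Book value $181,581.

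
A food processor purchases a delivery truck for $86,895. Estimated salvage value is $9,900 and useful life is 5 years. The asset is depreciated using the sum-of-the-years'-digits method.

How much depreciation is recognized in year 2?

$20,532

Depreciable base = $86,895 − $9,900 = $76,995.
Sum of the years' digits = 5+4+3+2+1 = 15.
Year 1: $76,995 × 5/15 = $25,665. Book value $61,230.
Year 2: $76,995 × 4/15 = $20,532. Book value $40,698.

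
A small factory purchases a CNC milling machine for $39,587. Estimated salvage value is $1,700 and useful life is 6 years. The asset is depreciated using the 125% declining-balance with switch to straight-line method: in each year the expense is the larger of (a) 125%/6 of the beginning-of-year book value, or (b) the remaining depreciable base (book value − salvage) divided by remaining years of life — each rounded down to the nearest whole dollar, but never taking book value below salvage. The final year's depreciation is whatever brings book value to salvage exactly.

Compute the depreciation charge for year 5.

$5,778

Depreciable base = $39,587 − $1,700 = $37,887.
Year 1: DB = ⌊$39,587 × 125%/6⌋ = $8,247; SL = ⌊$37,887/6⌋ = $6,314 → take DB $8,247. Book value $31,340.
Year 2: DB = ⌊$31,340 × 125%/6⌋ = $6,529; SL = ⌊$29,640/5⌋ = $5,928 → take DB $6,529. Book value $24,811.
Year 3: DB = ⌊$24,811 × 125%/6⌋ = $5,168; SL = ⌊$23,111/4⌋ = $5,777 → take SL $5,777. Book value $19,034.
Year 4: DB = ⌊$19,034 × 125%/6⌋ = $3,965; SL = ⌊$17,334/3⌋ = $5,778 → take SL $5,778. Book value $13,256.
Year 5: DB = ⌊$13,256 × 125%/6⌋ = $2,761; SL = ⌊$11,556/2⌋ = $5,778 → take SL $5,778. Book value $7,478.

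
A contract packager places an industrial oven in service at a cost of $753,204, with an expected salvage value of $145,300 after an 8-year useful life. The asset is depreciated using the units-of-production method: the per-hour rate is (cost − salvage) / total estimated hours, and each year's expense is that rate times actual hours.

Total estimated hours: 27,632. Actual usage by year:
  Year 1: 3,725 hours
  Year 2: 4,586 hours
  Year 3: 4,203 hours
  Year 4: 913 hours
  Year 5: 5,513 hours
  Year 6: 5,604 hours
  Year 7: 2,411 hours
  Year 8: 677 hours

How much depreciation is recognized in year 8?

Depreciable base = $753,204 − $145,300 = $607,904.
Rate = $607,904 / 27,632 hours = $22 per hour.
Year 1: 3,725 × $22 = $81,950. Book value $671,254.
Year 2: 4,586 × $22 = $100,892. Book value $570,362.
Year 3: 4,203 × $22 = $92,466. Book value $477,896.
Year 4: 913 × $22 = $20,086. Book value $457,810.
Year 5: 5,513 × $22 = $121,286. Book value $336,524.
Year 6: 5,604 × $22 = $123,288. Book value $213,236.
Year 7: 2,411 × $22 = $53,042. Book value $160,194.
Year 8: 677 × $22 = $14,894. Book value $145,300.

$14,894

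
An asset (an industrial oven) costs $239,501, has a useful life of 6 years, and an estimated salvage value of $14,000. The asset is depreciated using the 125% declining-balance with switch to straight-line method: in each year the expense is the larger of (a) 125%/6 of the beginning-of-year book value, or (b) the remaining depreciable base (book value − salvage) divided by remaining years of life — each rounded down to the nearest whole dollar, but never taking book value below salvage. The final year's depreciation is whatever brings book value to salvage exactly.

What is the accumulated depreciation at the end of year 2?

Depreciable base = $239,501 − $14,000 = $225,501.
Year 1: DB = ⌊$239,501 × 125%/6⌋ = $49,896; SL = ⌊$225,501/6⌋ = $37,583 → take DB $49,896. Book value $189,605.
Year 2: DB = ⌊$189,605 × 125%/6⌋ = $39,501; SL = ⌊$175,605/5⌋ = $35,121 → take DB $39,501. Book value $150,104.
Accumulated through year 2 = $239,501 − $150,104 = $89,397.

$89,397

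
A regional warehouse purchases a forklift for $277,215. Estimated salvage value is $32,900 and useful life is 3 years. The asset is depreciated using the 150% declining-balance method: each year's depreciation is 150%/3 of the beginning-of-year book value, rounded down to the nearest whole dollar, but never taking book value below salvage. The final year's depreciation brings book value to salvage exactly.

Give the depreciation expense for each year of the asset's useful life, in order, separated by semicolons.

$138,607; $69,304; $36,404

Depreciable base = $277,215 − $32,900 = $244,315.
Year 1: ⌊$277,215 × 150%/3⌋ = $138,607. Book value $138,608.
Year 2: ⌊$138,608 × 150%/3⌋ = $69,304. Book value $69,304.
Year 3 (final): $69,304 − $32,900 = $36,404. Book value $32,900.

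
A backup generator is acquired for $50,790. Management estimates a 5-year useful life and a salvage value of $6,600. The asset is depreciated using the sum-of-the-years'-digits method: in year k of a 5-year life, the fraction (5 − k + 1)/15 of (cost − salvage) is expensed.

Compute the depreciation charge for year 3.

Depreciable base = $50,790 − $6,600 = $44,190.
Sum of the years' digits = 5+4+3+2+1 = 15.
Year 1: $44,190 × 5/15 = $14,730. Book value $36,060.
Year 2: $44,190 × 4/15 = $11,784. Book value $24,276.
Year 3: $44,190 × 3/15 = $8,838. Book value $15,438.

$8,838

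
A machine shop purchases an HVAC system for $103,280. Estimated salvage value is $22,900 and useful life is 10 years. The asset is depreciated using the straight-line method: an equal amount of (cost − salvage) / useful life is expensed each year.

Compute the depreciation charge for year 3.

Depreciable base = $103,280 − $22,900 = $80,380.
Annual expense = $80,380 / 10 = $8,038.

$8,038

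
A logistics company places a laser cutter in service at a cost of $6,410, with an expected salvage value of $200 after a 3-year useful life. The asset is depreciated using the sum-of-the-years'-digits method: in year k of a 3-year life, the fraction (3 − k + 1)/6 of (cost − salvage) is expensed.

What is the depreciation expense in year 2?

$2,070

Depreciable base = $6,410 − $200 = $6,210.
Sum of the years' digits = 3+2+1 = 6.
Year 1: $6,210 × 3/6 = $3,105. Book value $3,305.
Year 2: $6,210 × 2/6 = $2,070. Book value $1,235.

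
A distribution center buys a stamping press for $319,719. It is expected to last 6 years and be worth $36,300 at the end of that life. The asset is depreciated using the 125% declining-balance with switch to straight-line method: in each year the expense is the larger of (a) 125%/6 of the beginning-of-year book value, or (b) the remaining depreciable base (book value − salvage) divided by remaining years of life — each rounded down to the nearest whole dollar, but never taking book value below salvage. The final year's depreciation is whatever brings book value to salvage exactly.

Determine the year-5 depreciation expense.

$40,778

Depreciable base = $319,719 − $36,300 = $283,419.
Year 1: DB = ⌊$319,719 × 125%/6⌋ = $66,608; SL = ⌊$283,419/6⌋ = $47,236 → take DB $66,608. Book value $253,111.
Year 2: DB = ⌊$253,111 × 125%/6⌋ = $52,731; SL = ⌊$216,811/5⌋ = $43,362 → take DB $52,731. Book value $200,380.
Year 3: DB = ⌊$200,380 × 125%/6⌋ = $41,745; SL = ⌊$164,080/4⌋ = $41,020 → take DB $41,745. Book value $158,635.
Year 4: DB = ⌊$158,635 × 125%/6⌋ = $33,048; SL = ⌊$122,335/3⌋ = $40,778 → take SL $40,778. Book value $117,857.
Year 5: DB = ⌊$117,857 × 125%/6⌋ = $24,553; SL = ⌊$81,557/2⌋ = $40,778 → take SL $40,778. Book value $77,079.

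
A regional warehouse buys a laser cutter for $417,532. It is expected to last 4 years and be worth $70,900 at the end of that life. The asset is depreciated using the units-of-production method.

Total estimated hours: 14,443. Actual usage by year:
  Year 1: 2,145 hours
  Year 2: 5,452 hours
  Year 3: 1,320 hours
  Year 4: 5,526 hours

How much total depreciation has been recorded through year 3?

Depreciable base = $417,532 − $70,900 = $346,632.
Rate = $346,632 / 14,443 hours = $24 per hour.
Year 1: 2,145 × $24 = $51,480. Book value $366,052.
Year 2: 5,452 × $24 = $130,848. Book value $235,204.
Year 3: 1,320 × $24 = $31,680. Book value $203,524.
Accumulated through year 3 = $417,532 − $203,524 = $214,008.

$214,008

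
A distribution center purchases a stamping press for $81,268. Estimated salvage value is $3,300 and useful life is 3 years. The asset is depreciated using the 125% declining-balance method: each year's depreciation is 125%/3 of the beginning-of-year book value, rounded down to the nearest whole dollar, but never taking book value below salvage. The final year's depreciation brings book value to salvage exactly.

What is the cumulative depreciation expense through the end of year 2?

Depreciable base = $81,268 − $3,300 = $77,968.
Year 1: ⌊$81,268 × 125%/3⌋ = $33,861. Book value $47,407.
Year 2: ⌊$47,407 × 125%/3⌋ = $19,752. Book value $27,655.
Accumulated through year 2 = $81,268 − $27,655 = $53,613.

$53,613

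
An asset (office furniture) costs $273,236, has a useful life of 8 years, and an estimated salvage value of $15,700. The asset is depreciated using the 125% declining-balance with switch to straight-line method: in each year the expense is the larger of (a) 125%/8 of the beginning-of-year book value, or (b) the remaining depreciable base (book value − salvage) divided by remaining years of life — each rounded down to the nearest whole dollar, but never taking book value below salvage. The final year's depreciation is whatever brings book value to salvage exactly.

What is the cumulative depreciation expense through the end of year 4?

Depreciable base = $273,236 − $15,700 = $257,536.
Year 1: DB = ⌊$273,236 × 125%/8⌋ = $42,693; SL = ⌊$257,536/8⌋ = $32,192 → take DB $42,693. Book value $230,543.
Year 2: DB = ⌊$230,543 × 125%/8⌋ = $36,022; SL = ⌊$214,843/7⌋ = $30,691 → take DB $36,022. Book value $194,521.
Year 3: DB = ⌊$194,521 × 125%/8⌋ = $30,393; SL = ⌊$178,821/6⌋ = $29,803 → take DB $30,393. Book value $164,128.
Year 4: DB = ⌊$164,128 × 125%/8⌋ = $25,645; SL = ⌊$148,428/5⌋ = $29,685 → take SL $29,685. Book value $134,443.
Accumulated through year 4 = $273,236 − $134,443 = $138,793.

$138,793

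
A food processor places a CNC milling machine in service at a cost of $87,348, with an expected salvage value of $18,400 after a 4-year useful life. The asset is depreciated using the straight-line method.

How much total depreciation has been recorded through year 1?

$17,237

Depreciable base = $87,348 − $18,400 = $68,948.
Annual expense = $68,948 / 4 = $17,237.
End of year 1: book value $70,111.
Accumulated through year 1 = $87,348 − $70,111 = $17,237.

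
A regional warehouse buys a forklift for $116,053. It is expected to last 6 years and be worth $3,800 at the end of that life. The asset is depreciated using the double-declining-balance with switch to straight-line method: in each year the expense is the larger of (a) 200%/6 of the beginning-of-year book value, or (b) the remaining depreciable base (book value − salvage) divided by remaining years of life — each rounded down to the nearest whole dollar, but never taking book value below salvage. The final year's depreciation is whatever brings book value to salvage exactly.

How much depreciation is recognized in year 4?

$11,462

Depreciable base = $116,053 − $3,800 = $112,253.
Year 1: DB = ⌊$116,053 × 200%/6⌋ = $38,684; SL = ⌊$112,253/6⌋ = $18,708 → take DB $38,684. Book value $77,369.
Year 2: DB = ⌊$77,369 × 200%/6⌋ = $25,789; SL = ⌊$73,569/5⌋ = $14,713 → take DB $25,789. Book value $51,580.
Year 3: DB = ⌊$51,580 × 200%/6⌋ = $17,193; SL = ⌊$47,780/4⌋ = $11,945 → take DB $17,193. Book value $34,387.
Year 4: DB = ⌊$34,387 × 200%/6⌋ = $11,462; SL = ⌊$30,587/3⌋ = $10,195 → take DB $11,462. Book value $22,925.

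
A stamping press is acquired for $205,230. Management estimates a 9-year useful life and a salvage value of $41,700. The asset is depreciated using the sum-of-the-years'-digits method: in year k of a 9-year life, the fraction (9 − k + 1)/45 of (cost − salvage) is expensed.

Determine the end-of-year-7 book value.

$52,602

Depreciable base = $205,230 − $41,700 = $163,530.
Sum of the years' digits = 9+8+7+6+5+4+3+2+1 = 45.
Year 1: $163,530 × 9/45 = $32,706. Book value $172,524.
Year 2: $163,530 × 8/45 = $29,072. Book value $143,452.
Year 3: $163,530 × 7/45 = $25,438. Book value $118,014.
Year 4: $163,530 × 6/45 = $21,804. Book value $96,210.
Year 5: $163,530 × 5/45 = $18,170. Book value $78,040.
Year 6: $163,530 × 4/45 = $14,536. Book value $63,504.
Year 7: $163,530 × 3/45 = $10,902. Book value $52,602.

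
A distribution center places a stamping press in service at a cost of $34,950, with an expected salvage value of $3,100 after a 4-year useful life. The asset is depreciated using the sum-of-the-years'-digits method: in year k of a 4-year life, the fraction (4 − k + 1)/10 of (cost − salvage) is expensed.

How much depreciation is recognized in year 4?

$3,185

Depreciable base = $34,950 − $3,100 = $31,850.
Sum of the years' digits = 4+3+2+1 = 10.
Year 1: $31,850 × 4/10 = $12,740. Book value $22,210.
Year 2: $31,850 × 3/10 = $9,555. Book value $12,655.
Year 3: $31,850 × 2/10 = $6,370. Book value $6,285.
Year 4: $31,850 × 1/10 = $3,185. Book value $3,100.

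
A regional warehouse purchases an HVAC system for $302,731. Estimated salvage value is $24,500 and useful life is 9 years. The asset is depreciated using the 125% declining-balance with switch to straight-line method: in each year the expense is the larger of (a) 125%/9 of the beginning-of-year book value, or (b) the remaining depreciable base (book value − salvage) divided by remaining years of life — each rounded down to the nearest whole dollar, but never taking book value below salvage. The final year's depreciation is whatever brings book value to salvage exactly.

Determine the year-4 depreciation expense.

$28,133

Depreciable base = $302,731 − $24,500 = $278,231.
Year 1: DB = ⌊$302,731 × 125%/9⌋ = $42,045; SL = ⌊$278,231/9⌋ = $30,914 → take DB $42,045. Book value $260,686.
Year 2: DB = ⌊$260,686 × 125%/9⌋ = $36,206; SL = ⌊$236,186/8⌋ = $29,523 → take DB $36,206. Book value $224,480.
Year 3: DB = ⌊$224,480 × 125%/9⌋ = $31,177; SL = ⌊$199,980/7⌋ = $28,568 → take DB $31,177. Book value $193,303.
Year 4: DB = ⌊$193,303 × 125%/9⌋ = $26,847; SL = ⌊$168,803/6⌋ = $28,133 → take SL $28,133. Book value $165,170.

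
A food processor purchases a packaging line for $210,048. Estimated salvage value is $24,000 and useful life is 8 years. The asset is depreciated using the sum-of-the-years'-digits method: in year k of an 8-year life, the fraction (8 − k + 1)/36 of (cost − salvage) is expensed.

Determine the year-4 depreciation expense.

$25,840

Depreciable base = $210,048 − $24,000 = $186,048.
Sum of the years' digits = 8+7+6+5+4+3+2+1 = 36.
Year 1: $186,048 × 8/36 = $41,344. Book value $168,704.
Year 2: $186,048 × 7/36 = $36,176. Book value $132,528.
Year 3: $186,048 × 6/36 = $31,008. Book value $101,520.
Year 4: $186,048 × 5/36 = $25,840. Book value $75,680.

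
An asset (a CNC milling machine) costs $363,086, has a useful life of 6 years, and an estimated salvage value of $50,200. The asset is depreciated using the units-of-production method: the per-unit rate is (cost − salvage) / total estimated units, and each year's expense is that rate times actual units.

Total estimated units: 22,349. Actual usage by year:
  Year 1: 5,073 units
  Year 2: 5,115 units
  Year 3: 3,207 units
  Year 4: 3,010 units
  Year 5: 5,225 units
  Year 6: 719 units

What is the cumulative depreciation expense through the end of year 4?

Depreciable base = $363,086 − $50,200 = $312,886.
Rate = $312,886 / 22,349 units = $14 per unit.
Year 1: 5,073 × $14 = $71,022. Book value $292,064.
Year 2: 5,115 × $14 = $71,610. Book value $220,454.
Year 3: 3,207 × $14 = $44,898. Book value $175,556.
Year 4: 3,010 × $14 = $42,140. Book value $133,416.
Accumulated through year 4 = $363,086 − $133,416 = $229,670.

$229,670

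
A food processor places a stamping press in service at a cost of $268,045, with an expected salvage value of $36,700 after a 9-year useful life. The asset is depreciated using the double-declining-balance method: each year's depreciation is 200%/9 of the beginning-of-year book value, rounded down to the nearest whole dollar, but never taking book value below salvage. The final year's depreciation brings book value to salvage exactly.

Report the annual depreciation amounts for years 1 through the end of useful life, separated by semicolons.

Depreciable base = $268,045 − $36,700 = $231,345.
Year 1: ⌊$268,045 × 200%/9⌋ = $59,565. Book value $208,480.
Year 2: ⌊$208,480 × 200%/9⌋ = $46,328. Book value $162,152.
Year 3: ⌊$162,152 × 200%/9⌋ = $36,033. Book value $126,119.
Year 4: ⌊$126,119 × 200%/9⌋ = $28,026. Book value $98,093.
Year 5: ⌊$98,093 × 200%/9⌋ = $21,798. Book value $76,295.
Year 6: ⌊$76,295 × 200%/9⌋ = $16,954. Book value $59,341.
Year 7: ⌊$59,341 × 200%/9⌋ = $13,186. Book value $46,155.
Year 8: ⌊$46,155 × 200%/9⌋ = $10,256, capped at $9,455. Book value $36,700.
Year 9 (final): $36,700 − $36,700 = $0. Book value $36,700.

$59,565; $46,328; $36,033; $28,026; $21,798; $16,954; $13,186; $9,455; $0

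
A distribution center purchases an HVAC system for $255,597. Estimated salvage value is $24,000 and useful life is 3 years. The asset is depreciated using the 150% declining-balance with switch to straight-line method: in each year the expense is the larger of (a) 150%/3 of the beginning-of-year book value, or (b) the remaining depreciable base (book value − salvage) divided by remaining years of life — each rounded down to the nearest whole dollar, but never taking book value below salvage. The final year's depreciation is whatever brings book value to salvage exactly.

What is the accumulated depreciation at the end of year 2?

$191,697

Depreciable base = $255,597 − $24,000 = $231,597.
Year 1: DB = ⌊$255,597 × 150%/3⌋ = $127,798; SL = ⌊$231,597/3⌋ = $77,199 → take DB $127,798. Book value $127,799.
Year 2: DB = ⌊$127,799 × 150%/3⌋ = $63,899; SL = ⌊$103,799/2⌋ = $51,899 → take DB $63,899. Book value $63,900.
Accumulated through year 2 = $255,597 − $63,900 = $191,697.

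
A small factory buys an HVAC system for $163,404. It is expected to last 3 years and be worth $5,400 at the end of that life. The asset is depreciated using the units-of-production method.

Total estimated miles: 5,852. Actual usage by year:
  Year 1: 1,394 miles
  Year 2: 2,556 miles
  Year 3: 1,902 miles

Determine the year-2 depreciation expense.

$69,012

Depreciable base = $163,404 − $5,400 = $158,004.
Rate = $158,004 / 5,852 miles = $27 per mile.
Year 1: 1,394 × $27 = $37,638. Book value $125,766.
Year 2: 2,556 × $27 = $69,012. Book value $56,754.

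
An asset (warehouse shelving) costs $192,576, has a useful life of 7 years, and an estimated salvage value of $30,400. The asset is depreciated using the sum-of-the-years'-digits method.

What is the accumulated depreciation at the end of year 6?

Depreciable base = $192,576 − $30,400 = $162,176.
Sum of the years' digits = 7+6+5+4+3+2+1 = 28.
Year 1: $162,176 × 7/28 = $40,544. Book value $152,032.
Year 2: $162,176 × 6/28 = $34,752. Book value $117,280.
Year 3: $162,176 × 5/28 = $28,960. Book value $88,320.
Year 4: $162,176 × 4/28 = $23,168. Book value $65,152.
Year 5: $162,176 × 3/28 = $17,376. Book value $47,776.
Year 6: $162,176 × 2/28 = $11,584. Book value $36,192.
Accumulated through year 6 = $192,576 − $36,192 = $156,384.

$156,384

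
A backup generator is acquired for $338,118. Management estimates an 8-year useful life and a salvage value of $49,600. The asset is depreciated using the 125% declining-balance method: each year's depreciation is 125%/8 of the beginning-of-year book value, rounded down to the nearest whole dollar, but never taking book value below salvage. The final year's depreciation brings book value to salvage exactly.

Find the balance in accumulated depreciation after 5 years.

Depreciable base = $338,118 − $49,600 = $288,518.
Year 1: ⌊$338,118 × 125%/8⌋ = $52,830. Book value $285,288.
Year 2: ⌊$285,288 × 125%/8⌋ = $44,576. Book value $240,712.
Year 3: ⌊$240,712 × 125%/8⌋ = $37,611. Book value $203,101.
Year 4: ⌊$203,101 × 125%/8⌋ = $31,734. Book value $171,367.
Year 5: ⌊$171,367 × 125%/8⌋ = $26,776. Book value $144,591.
Accumulated through year 5 = $338,118 − $144,591 = $193,527.

$193,527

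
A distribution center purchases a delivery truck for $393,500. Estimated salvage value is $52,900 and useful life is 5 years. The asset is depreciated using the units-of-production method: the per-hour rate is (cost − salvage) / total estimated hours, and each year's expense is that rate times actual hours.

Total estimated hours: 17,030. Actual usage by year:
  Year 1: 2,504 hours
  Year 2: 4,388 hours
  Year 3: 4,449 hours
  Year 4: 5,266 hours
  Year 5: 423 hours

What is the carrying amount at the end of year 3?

$166,680

Depreciable base = $393,500 − $52,900 = $340,600.
Rate = $340,600 / 17,030 hours = $20 per hour.
Year 1: 2,504 × $20 = $50,080. Book value $343,420.
Year 2: 4,388 × $20 = $87,760. Book value $255,660.
Year 3: 4,449 × $20 = $88,980. Book value $166,680.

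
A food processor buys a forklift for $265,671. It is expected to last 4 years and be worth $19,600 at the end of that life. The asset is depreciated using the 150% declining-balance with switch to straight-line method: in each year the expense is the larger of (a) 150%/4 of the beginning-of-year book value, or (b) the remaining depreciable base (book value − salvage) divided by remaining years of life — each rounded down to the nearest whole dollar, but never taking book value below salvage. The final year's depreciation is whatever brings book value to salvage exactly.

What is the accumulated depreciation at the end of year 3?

$203,981

Depreciable base = $265,671 − $19,600 = $246,071.
Year 1: DB = ⌊$265,671 × 150%/4⌋ = $99,626; SL = ⌊$246,071/4⌋ = $61,517 → take DB $99,626. Book value $166,045.
Year 2: DB = ⌊$166,045 × 150%/4⌋ = $62,266; SL = ⌊$146,445/3⌋ = $48,815 → take DB $62,266. Book value $103,779.
Year 3: DB = ⌊$103,779 × 150%/4⌋ = $38,917; SL = ⌊$84,179/2⌋ = $42,089 → take SL $42,089. Book value $61,690.
Accumulated through year 3 = $265,671 − $61,690 = $203,981.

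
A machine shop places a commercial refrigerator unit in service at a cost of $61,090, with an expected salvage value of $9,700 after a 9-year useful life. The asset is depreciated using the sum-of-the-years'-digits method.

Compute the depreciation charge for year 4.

$6,852

Depreciable base = $61,090 − $9,700 = $51,390.
Sum of the years' digits = 9+8+7+6+5+4+3+2+1 = 45.
Year 1: $51,390 × 9/45 = $10,278. Book value $50,812.
Year 2: $51,390 × 8/45 = $9,136. Book value $41,676.
Year 3: $51,390 × 7/45 = $7,994. Book value $33,682.
Year 4: $51,390 × 6/45 = $6,852. Book value $26,830.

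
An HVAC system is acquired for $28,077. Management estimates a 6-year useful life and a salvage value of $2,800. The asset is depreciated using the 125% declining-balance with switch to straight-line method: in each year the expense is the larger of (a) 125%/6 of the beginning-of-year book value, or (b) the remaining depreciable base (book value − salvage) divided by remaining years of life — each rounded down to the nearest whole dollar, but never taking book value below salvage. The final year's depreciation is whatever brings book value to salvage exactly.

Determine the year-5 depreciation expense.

$3,700

Depreciable base = $28,077 − $2,800 = $25,277.
Year 1: DB = ⌊$28,077 × 125%/6⌋ = $5,849; SL = ⌊$25,277/6⌋ = $4,212 → take DB $5,849. Book value $22,228.
Year 2: DB = ⌊$22,228 × 125%/6⌋ = $4,630; SL = ⌊$19,428/5⌋ = $3,885 → take DB $4,630. Book value $17,598.
Year 3: DB = ⌊$17,598 × 125%/6⌋ = $3,666; SL = ⌊$14,798/4⌋ = $3,699 → take SL $3,699. Book value $13,899.
Year 4: DB = ⌊$13,899 × 125%/6⌋ = $2,895; SL = ⌊$11,099/3⌋ = $3,699 → take SL $3,699. Book value $10,200.
Year 5: DB = ⌊$10,200 × 125%/6⌋ = $2,125; SL = ⌊$7,400/2⌋ = $3,700 → take SL $3,700. Book value $6,500.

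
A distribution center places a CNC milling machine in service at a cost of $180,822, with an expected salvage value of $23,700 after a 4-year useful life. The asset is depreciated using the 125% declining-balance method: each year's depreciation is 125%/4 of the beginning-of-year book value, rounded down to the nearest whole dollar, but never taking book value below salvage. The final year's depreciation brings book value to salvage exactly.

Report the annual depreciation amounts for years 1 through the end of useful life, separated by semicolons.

$56,506; $38,848; $26,708; $35,060

Depreciable base = $180,822 − $23,700 = $157,122.
Year 1: ⌊$180,822 × 125%/4⌋ = $56,506. Book value $124,316.
Year 2: ⌊$124,316 × 125%/4⌋ = $38,848. Book value $85,468.
Year 3: ⌊$85,468 × 125%/4⌋ = $26,708. Book value $58,760.
Year 4 (final): $58,760 − $23,700 = $35,060. Book value $23,700.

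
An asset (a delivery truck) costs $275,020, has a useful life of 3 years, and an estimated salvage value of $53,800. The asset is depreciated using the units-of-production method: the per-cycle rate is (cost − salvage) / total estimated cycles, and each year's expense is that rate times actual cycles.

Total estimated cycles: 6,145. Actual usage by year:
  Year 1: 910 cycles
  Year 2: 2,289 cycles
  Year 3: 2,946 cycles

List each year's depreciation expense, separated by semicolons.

$32,760; $82,404; $106,056

Depreciable base = $275,020 − $53,800 = $221,220.
Rate = $221,220 / 6,145 cycles = $36 per cycle.
Year 1: 910 × $36 = $32,760. Book value $242,260.
Year 2: 2,289 × $36 = $82,404. Book value $159,856.
Year 3: 2,946 × $36 = $106,056. Book value $53,800.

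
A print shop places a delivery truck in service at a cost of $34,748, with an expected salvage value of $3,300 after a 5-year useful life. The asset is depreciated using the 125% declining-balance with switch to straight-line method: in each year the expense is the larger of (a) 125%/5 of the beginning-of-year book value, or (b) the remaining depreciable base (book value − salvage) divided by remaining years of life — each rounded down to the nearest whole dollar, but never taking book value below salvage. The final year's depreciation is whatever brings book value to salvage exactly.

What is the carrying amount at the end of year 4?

$8,716

Depreciable base = $34,748 − $3,300 = $31,448.
Year 1: DB = ⌊$34,748 × 125%/5⌋ = $8,687; SL = ⌊$31,448/5⌋ = $6,289 → take DB $8,687. Book value $26,061.
Year 2: DB = ⌊$26,061 × 125%/5⌋ = $6,515; SL = ⌊$22,761/4⌋ = $5,690 → take DB $6,515. Book value $19,546.
Year 3: DB = ⌊$19,546 × 125%/5⌋ = $4,886; SL = ⌊$16,246/3⌋ = $5,415 → take SL $5,415. Book value $14,131.
Year 4: DB = ⌊$14,131 × 125%/5⌋ = $3,532; SL = ⌊$10,831/2⌋ = $5,415 → take SL $5,415. Book value $8,716.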